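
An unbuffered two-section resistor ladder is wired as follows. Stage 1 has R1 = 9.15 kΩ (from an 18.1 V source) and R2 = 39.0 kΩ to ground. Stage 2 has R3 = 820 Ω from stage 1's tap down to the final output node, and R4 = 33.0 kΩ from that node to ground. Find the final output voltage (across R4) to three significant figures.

Stage 2 presents R3+R4 = 33820 Ω as a load on stage 1's tap.
Stage 1's lower leg becomes R2‖(R3+R4) = 18110 Ω, so V_mid = 18.1 × 18110/27260 = 12.03 V.
Stage 2 is itself unloaded: V_out = V_mid × R4/(R3+R4) = 12.03 × 33000/33820 = 11.7 V.

V_out ≈ 11.7 V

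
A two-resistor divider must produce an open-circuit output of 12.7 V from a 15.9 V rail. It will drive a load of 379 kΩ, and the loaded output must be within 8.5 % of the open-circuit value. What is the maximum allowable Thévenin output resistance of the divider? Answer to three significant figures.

Loading drop = R_th/(R_th + R_L) ≤ 0.0850, so R_th ≤ R_L · ε/(1−ε) = 379 kΩ × 0.0850/0.9150 = 35.2 kΩ.
(Any R1, R2 with R2/(R1+R2) = 0.799 and R1‖R2 ≤ 35.2 kΩ will meet the spec.)

R_th ≤ 35.2 kΩ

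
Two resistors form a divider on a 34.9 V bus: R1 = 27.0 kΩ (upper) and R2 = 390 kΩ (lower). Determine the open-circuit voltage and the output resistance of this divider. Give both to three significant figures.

V_th = 32.6 V, R_th = 25.3 kΩ

V_th is the open-circuit tap voltage: 34.9 × 390/(27.0 + 390) = 32.6 V.
With the supply zeroed, R1 and R2 appear in parallel from the tap: R_th = R1‖R2 = (27.0 × 390)/417.0 = 25.3 kΩ.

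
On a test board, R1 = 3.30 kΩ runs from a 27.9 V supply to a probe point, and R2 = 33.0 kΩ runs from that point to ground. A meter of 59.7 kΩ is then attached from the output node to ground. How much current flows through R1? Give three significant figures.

I ≈ 1.14 mA

R2‖R_L = 21.25 kΩ, so the source sees R1 + R2‖R_L = 24.55 kΩ.
I = 27.9 V / 24.55 kΩ = 1.14 mA.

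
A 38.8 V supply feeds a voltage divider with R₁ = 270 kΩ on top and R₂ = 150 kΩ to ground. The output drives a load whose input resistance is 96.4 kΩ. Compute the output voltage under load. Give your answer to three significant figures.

The load sits in parallel with R₂: R₂‖R_L = (150 × 96.4) / (150 + 96.4) = 58.69 kΩ.
V_out = 38.8 × 58.69 / (270 + 58.69) = 38.8 × 58.69/328.7 = 6.93 V.
(Unloaded it would have been 13.9 V.)

V_out ≈ 6.93 V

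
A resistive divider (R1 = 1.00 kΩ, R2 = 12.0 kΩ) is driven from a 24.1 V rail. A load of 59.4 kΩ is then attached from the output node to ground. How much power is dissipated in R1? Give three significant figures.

Total resistance from the source is R1 + (R2‖R_L) = 10.98 kΩ, so I = 24.1/10.98 kΩ = 2.194 mA.
P = I²·R1 = (2.194 mA)² × 1.00 kΩ = 4.81 mW.

P ≈ 4.81 mW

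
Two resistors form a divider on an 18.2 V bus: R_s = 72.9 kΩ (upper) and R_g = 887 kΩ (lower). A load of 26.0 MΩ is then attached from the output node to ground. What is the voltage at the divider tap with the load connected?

The load sits in parallel with R_g: R_g‖R_L = (887 × 26000) / (887 + 26000) = 857.7 kΩ.
V_out = 18.2 × 857.7 / (72.9 + 857.7) = 18.2 × 857.7/930.6 = 16.8 V.

V_out ≈ 16.8 V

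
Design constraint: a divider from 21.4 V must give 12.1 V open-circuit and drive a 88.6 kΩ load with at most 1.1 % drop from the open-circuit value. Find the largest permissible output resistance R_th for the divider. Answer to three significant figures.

Loading drop = R_th/(R_th + R_L) ≤ 0.0110, so R_th ≤ R_L · ε/(1−ε) = 88.6 kΩ × 0.0110/0.9890 = 985 Ω.

R_th ≤ 985 Ω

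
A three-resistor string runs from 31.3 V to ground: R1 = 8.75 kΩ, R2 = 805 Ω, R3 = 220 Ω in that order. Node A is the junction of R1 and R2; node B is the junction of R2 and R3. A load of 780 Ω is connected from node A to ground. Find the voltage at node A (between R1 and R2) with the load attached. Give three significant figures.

V ≈ 1.51 V

Below node A the series string R2+R3 = 1025 Ω sits in parallel with the 780 Ω load: 442.9 Ω.
V_A = 31.3 × 442.9/(8750 + 442.9) = 1.51 V.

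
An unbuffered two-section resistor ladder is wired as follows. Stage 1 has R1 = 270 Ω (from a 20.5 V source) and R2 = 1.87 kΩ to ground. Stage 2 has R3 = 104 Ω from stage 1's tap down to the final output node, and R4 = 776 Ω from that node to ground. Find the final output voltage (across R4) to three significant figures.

Stage 2 presents R3+R4 = 880.0 Ω as a load on stage 1's tap.
Stage 1's lower leg becomes R2‖(R3+R4) = 598.4 Ω, so V_mid = 20.5 × 598.4/868.4 = 14.13 V.
Stage 2 is itself unloaded: V_out = V_mid × R4/(R3+R4) = 14.13 × 776/880.0 = 12.5 V.

V_out ≈ 12.5 V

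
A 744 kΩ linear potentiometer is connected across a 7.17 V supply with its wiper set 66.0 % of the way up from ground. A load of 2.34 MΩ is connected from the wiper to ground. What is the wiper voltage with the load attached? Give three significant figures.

V ≈ 4.42 V

The wiper splits the pot into (1−α)R = 253.0 kΩ above and αR = 491.0 kΩ below.
Lower section ‖ load = 405.9 kΩ.
V_wiper = 7.17 × 405.9/(253.0 + 405.9) = 4.42 V.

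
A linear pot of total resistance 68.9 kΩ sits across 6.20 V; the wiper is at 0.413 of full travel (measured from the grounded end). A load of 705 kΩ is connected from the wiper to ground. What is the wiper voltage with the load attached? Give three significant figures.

The wiper splits the pot into (1−α)R = 40.44 kΩ above and αR = 28.46 kΩ below.
Lower section ‖ load = 27.35 kΩ.
V_wiper = 6.20 × 27.35/(40.44 + 27.35) = 2.50 V.

V ≈ 2.50 V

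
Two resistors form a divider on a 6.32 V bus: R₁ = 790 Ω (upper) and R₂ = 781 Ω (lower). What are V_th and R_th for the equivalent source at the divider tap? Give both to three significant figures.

V_th = 3.14 V, R_th = 393 Ω

V_th is the open-circuit tap voltage: 6.32 × 781/(790 + 781) = 3.14 V.
With the supply zeroed, R₁ and R₂ appear in parallel from the tap: R_th = R₁‖R₂ = (790 × 781)/1571 = 393 Ω.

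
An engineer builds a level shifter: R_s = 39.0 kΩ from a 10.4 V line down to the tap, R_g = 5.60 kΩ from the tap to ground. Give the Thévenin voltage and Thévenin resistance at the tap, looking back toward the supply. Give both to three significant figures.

V_th is the open-circuit tap voltage: 10.4 × 5.60/(39.0 + 5.60) = 1.31 V.
With the supply zeroed, R_s and R_g appear in parallel from the tap: R_th = R_s‖R_g = (39.0 × 5.60)/44.60 = 4.90 kΩ.

V_th = 1.31 V, R_th = 4.90 kΩ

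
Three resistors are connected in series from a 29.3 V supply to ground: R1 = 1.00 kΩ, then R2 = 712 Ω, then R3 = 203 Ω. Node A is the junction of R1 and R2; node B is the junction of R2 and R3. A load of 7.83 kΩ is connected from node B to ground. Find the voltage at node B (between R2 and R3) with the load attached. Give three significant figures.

V ≈ 3.04 V

At node B, R3 is in parallel with the load: R3‖R_L = 197.9 Ω.
Below node A the resistance is R2 + (R3‖R_L) = 909.9 Ω, so V_A = 29.3 × 909.9/1910 = 13.96 V.
Then V_B = V_A × (R3‖R_L)/(R2 + R3‖R_L) = 13.96 × 197.9/909.9 = 3.04 V.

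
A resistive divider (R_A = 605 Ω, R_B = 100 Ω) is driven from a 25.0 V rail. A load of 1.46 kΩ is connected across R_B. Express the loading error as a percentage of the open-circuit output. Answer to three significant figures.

5.55 %

The divider's output (Thévenin) resistance is R_A‖R_B = 85.82 Ω.
Fractional drop under load = R_th/(R_th + R_L) = 85.82 / (85.82 + 1460) = 0.05551.
So the output falls by 5.55 %.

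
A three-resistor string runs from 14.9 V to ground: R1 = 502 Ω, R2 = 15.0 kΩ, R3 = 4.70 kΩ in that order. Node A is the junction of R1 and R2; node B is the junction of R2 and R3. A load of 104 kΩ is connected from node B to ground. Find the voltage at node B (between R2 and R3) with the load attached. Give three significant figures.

V ≈ 3.35 V

At node B, R3 is in parallel with the load: R3‖R_L = 4497 Ω.
Below node A the resistance is R2 + (R3‖R_L) = 19500 Ω, so V_A = 14.9 × 19500/20000 = 14.53 V.
Then V_B = V_A × (R3‖R_L)/(R2 + R3‖R_L) = 14.53 × 4497/19500 = 3.35 V.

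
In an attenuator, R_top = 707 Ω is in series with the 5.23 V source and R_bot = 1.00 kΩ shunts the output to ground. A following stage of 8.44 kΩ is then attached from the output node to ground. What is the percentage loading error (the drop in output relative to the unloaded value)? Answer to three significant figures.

The divider's output (Thévenin) resistance is R_top‖R_bot = 414.2 Ω.
Fractional drop under load = R_th/(R_th + R_L) = 414.2 / (414.2 + 8440) = 0.04678.
So the output falls by 4.68 %.

4.68 %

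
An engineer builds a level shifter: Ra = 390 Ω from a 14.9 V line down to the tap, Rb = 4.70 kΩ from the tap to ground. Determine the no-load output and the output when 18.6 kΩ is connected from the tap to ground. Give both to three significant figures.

Unloaded: 13.8 V; loaded: 13.5 V

Open-circuit: V = 14.9 × 4700/(390 + 4700) = 13.8 V.
With the load, Rb becomes Rb‖R_L = 3752 Ω, so V = 14.9 × 3752/4142 = 13.5 V.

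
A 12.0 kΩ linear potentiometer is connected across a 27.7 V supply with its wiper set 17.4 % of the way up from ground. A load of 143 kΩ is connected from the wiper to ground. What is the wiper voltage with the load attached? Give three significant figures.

The wiper splits the pot into (1−α)R = 9.912 kΩ above and αR = 2.088 kΩ below.
Lower section ‖ load = 2.058 kΩ.
V_wiper = 27.7 × 2.058/(9.912 + 2.058) = 4.76 V.

V ≈ 4.76 V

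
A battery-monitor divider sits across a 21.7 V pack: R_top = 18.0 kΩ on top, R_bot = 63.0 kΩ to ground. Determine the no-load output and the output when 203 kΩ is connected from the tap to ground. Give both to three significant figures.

Unloaded: 16.9 V; loaded: 15.8 V

Open-circuit: V = 21.7 × 63.0/(18.0 + 63.0) = 16.9 V.
With the load, R_bot becomes R_bot‖R_L = 48.08 kΩ, so V = 21.7 × 48.08/66.08 = 15.8 V.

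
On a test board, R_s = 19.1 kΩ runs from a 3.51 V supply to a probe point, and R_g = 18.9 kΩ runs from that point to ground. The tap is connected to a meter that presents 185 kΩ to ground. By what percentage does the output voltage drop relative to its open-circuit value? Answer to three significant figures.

The divider's output (Thévenin) resistance is R_s‖R_g = 9.500 kΩ.
Fractional drop under load = R_th/(R_th + R_L) = 9.500 / (9.500 + 185) = 0.04884.
So the output falls by 4.88 %.

4.88 %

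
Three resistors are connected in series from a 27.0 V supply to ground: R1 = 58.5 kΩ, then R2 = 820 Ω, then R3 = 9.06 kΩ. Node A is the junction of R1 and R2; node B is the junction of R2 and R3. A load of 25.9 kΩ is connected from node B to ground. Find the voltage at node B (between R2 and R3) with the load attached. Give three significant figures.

V ≈ 2.74 V

At node B, R3 is in parallel with the load: R3‖R_L = 6712 Ω.
Below node A the resistance is R2 + (R3‖R_L) = 7532 Ω, so V_A = 27.0 × 7532/66030 = 3.080 V.
Then V_B = V_A × (R3‖R_L)/(R2 + R3‖R_L) = 3.080 × 6712/7532 = 2.74 V.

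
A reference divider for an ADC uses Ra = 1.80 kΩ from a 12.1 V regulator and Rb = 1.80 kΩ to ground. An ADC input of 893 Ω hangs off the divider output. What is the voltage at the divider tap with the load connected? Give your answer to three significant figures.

V_out ≈ 3.01 V

The load sits in parallel with Rb: Rb‖R_L = (1800 × 893) / (1800 + 893) = 596.9 Ω.
V_out = 12.1 × 596.9 / (1800 + 596.9) = 12.1 × 596.9/2397 = 3.01 V.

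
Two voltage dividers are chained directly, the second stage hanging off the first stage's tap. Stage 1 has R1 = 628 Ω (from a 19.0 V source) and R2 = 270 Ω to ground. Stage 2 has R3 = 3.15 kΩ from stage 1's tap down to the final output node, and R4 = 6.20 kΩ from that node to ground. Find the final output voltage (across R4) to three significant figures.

V_out ≈ 3.71 V

Stage 2 presents R3+R4 = 9350 Ω as a load on stage 1's tap.
Stage 1's lower leg becomes R2‖(R3+R4) = 262.4 Ω, so V_mid = 19.0 × 262.4/890.4 = 5.600 V.
Stage 2 is itself unloaded: V_out = V_mid × R4/(R3+R4) = 5.600 × 6200/9350 = 3.71 V.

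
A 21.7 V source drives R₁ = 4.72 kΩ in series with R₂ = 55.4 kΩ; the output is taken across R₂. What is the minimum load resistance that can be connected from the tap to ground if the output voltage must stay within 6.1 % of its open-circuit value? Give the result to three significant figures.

Output resistance R_th = R₁‖R₂ = (4.72 × 55.4)/60.12 = 4.349 kΩ.
The fractional drop is R_th/(R_th + R_L); requiring this ≤ 0.0610 gives R_L ≥ R_th(1/0.0610 − 1) = 4.349 × 15.39 = 67.0 kΩ.

R_L(min) ≈ 67.0 kΩ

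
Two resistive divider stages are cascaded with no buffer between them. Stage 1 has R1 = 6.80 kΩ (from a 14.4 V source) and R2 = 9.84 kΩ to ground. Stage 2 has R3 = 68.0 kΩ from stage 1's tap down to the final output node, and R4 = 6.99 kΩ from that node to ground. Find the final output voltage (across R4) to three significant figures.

V_out ≈ 0.753 V

Stage 2 presents R3+R4 = 74.99 kΩ as a load on stage 1's tap.
Stage 1's lower leg becomes R2‖(R3+R4) = 8.699 kΩ, so V_mid = 14.4 × 8.699/15.50 = 8.082 V.
Stage 2 is itself unloaded: V_out = V_mid × R4/(R3+R4) = 8.082 × 6.99/74.99 = 0.753 V.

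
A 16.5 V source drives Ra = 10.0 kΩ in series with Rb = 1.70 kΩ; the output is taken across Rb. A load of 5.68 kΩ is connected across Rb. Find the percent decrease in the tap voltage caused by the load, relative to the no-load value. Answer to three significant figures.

The divider's output (Thévenin) resistance is Ra‖Rb = 1.453 kΩ.
Fractional drop under load = R_th/(R_th + R_L) = 1.453 / (1.453 + 5.68) = 0.2037.
So the output falls by 20.4 %.

20.4 %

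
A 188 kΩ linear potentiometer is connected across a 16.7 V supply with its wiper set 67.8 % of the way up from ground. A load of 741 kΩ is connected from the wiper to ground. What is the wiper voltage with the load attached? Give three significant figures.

V ≈ 10.7 V

The wiper splits the pot into (1−α)R = 60.54 kΩ above and αR = 127.5 kΩ below.
Lower section ‖ load = 108.8 kΩ.
V_wiper = 16.7 × 108.8/(60.54 + 108.8) = 10.7 V.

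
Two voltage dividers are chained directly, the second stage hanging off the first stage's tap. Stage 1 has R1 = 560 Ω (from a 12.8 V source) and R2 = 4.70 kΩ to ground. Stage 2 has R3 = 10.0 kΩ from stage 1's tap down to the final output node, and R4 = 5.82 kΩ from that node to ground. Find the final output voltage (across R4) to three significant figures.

V_out ≈ 4.08 V

Stage 2 presents R3+R4 = 15820 Ω as a load on stage 1's tap.
Stage 1's lower leg becomes R2‖(R3+R4) = 3623 Ω, so V_mid = 12.8 × 3623/4183 = 11.09 V.
Stage 2 is itself unloaded: V_out = V_mid × R4/(R3+R4) = 11.09 × 5820/15820 = 4.08 V.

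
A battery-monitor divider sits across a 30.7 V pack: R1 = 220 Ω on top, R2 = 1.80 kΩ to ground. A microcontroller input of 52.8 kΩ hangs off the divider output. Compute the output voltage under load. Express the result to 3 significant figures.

V_out ≈ 27.3 V

The load sits in parallel with R2: R2‖R_L = (1800 × 52800) / (1800 + 52800) = 1741 Ω.
V_out = 30.7 × 1741 / (220 + 1741) = 30.7 × 1741/1961 = 27.3 V.
(Unloaded it would have been 27.4 V.)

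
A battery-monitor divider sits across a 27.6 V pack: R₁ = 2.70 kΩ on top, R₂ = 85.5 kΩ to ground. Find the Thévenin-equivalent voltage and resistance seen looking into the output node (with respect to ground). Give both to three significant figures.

V_th is the open-circuit tap voltage: 27.6 × 85.5/(2.70 + 85.5) = 26.8 V.
With the supply zeroed, R₁ and R₂ appear in parallel from the tap: R_th = R₁‖R₂ = (2.70 × 85.5)/88.20 = 2.62 kΩ.

V_th = 26.8 V, R_th = 2.62 kΩ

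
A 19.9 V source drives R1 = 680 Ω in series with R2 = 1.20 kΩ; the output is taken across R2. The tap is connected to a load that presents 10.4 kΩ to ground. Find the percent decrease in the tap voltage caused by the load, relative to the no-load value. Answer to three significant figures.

The divider's output (Thévenin) resistance is R1‖R2 = 434.0 Ω.
Fractional drop under load = R_th/(R_th + R_L) = 434.0 / (434.0 + 10400) = 0.04006.
So the output falls by 4.01 %.

4.01 %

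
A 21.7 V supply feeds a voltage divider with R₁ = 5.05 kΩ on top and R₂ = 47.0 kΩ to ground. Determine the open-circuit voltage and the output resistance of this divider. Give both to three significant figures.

V_th = 19.6 V, R_th = 4.56 kΩ

V_th is the open-circuit tap voltage: 21.7 × 47.0/(5.05 + 47.0) = 19.6 V.
With the supply zeroed, R₁ and R₂ appear in parallel from the tap: R_th = R₁‖R₂ = (5.05 × 47.0)/52.05 = 4.56 kΩ.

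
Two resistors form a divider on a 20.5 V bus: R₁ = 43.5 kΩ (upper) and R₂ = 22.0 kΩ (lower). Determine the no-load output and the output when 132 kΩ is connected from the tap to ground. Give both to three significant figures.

Open-circuit: V = 20.5 × 22.0/(43.5 + 22.0) = 6.89 V.
With the load, R₂ becomes R₂‖R_L = 18.86 kΩ, so V = 20.5 × 18.86/62.36 = 6.20 V.

Unloaded: 6.89 V; loaded: 6.20 V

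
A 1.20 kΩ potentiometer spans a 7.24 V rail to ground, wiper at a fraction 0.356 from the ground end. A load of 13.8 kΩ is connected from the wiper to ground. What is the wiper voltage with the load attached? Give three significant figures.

The wiper splits the pot into (1−α)R = 772.8 Ω above and αR = 427.2 Ω below.
Lower section ‖ load = 414.4 Ω.
V_wiper = 7.24 × 414.4/(772.8 + 414.4) = 2.53 V.

V ≈ 2.53 V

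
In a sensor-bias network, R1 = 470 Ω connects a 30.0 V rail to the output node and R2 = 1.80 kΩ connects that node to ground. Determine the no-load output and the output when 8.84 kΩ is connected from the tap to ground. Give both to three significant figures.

Unloaded: 23.8 V; loaded: 22.8 V

Open-circuit: V = 30.0 × 1800/(470 + 1800) = 23.8 V.
With the load, R2 becomes R2‖R_L = 1495 Ω, so V = 30.0 × 1495/1965 = 22.8 V.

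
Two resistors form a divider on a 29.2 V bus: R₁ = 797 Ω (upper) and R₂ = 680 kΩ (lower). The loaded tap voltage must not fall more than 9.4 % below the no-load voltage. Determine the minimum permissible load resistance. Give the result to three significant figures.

R_L(min) ≈ 7.67 kΩ

Output resistance R_th = R₁‖R₂ = (797 × 680000)/680800 = 796.1 Ω.
The fractional drop is R_th/(R_th + R_L); requiring this ≤ 0.0940 gives R_L ≥ R_th(1/0.0940 − 1) = 796.1 × 9.638 = 7.67 kΩ.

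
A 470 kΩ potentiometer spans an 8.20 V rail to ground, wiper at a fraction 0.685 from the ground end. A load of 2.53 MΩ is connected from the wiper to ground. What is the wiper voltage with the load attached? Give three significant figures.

The wiper splits the pot into (1−α)R = 148.0 kΩ above and αR = 321.9 kΩ below.
Lower section ‖ load = 285.6 kΩ.
V_wiper = 8.20 × 285.6/(148.0 + 285.6) = 5.40 V.

V ≈ 5.40 V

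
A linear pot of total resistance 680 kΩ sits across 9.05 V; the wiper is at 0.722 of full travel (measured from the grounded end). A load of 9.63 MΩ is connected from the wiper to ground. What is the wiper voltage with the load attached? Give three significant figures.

The wiper splits the pot into (1−α)R = 189.0 kΩ above and αR = 491.0 kΩ below.
Lower section ‖ load = 467.1 kΩ.
V_wiper = 9.05 × 467.1/(189.0 + 467.1) = 6.44 V.

V ≈ 6.44 V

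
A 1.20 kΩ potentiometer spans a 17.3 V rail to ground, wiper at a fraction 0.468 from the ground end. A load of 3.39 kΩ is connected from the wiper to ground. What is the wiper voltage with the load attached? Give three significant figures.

V ≈ 7.44 V

The wiper splits the pot into (1−α)R = 638.4 Ω above and αR = 561.6 Ω below.
Lower section ‖ load = 481.8 Ω.
V_wiper = 17.3 × 481.8/(638.4 + 481.8) = 7.44 V.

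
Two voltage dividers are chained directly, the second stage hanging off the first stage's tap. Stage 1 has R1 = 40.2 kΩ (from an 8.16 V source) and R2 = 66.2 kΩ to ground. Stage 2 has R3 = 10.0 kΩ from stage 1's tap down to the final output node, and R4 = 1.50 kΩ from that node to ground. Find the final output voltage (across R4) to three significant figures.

Stage 2 presents R3+R4 = 11.50 kΩ as a load on stage 1's tap.
Stage 1's lower leg becomes R2‖(R3+R4) = 9.798 kΩ, so V_mid = 8.16 × 9.798/50.00 = 1.599 V.
Stage 2 is itself unloaded: V_out = V_mid × R4/(R3+R4) = 1.599 × 1.50/11.50 = 0.209 V.

V_out ≈ 0.209 V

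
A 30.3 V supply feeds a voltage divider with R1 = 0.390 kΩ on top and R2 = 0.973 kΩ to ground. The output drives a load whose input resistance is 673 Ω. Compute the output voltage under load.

V_out ≈ 15.3 V

The load sits in parallel with R2: R2‖R_L = (973 × 673) / (973 + 673) = 397.8 Ω.
V_out = 30.3 × 397.8 / (390 + 397.8) = 30.3 × 397.8/787.8 = 15.3 V.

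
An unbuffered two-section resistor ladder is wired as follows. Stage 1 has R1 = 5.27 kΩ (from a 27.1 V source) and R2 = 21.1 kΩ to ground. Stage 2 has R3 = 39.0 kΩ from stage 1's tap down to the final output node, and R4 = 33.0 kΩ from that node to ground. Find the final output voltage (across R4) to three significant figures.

Stage 2 presents R3+R4 = 72.00 kΩ as a load on stage 1's tap.
Stage 1's lower leg becomes R2‖(R3+R4) = 16.32 kΩ, so V_mid = 27.1 × 16.32/21.59 = 20.48 V.
Stage 2 is itself unloaded: V_out = V_mid × R4/(R3+R4) = 20.48 × 33.0/72.00 = 9.39 V.

V_out ≈ 9.39 V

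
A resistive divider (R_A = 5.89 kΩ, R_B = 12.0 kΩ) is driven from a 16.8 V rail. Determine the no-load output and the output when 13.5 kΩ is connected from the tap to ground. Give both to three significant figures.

Open-circuit: V = 16.8 × 12.0/(5.89 + 12.0) = 11.3 V.
With the load, R_B becomes R_B‖R_L = 6.353 kΩ, so V = 16.8 × 6.353/12.24 = 8.72 V.

Unloaded: 11.3 V; loaded: 8.72 V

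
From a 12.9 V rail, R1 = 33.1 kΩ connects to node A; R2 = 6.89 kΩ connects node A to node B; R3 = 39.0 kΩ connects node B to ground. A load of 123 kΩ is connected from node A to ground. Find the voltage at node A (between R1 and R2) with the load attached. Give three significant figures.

V ≈ 6.48 V

Below node A the series string R2+R3 = 45.89 kΩ sits in parallel with the 123 kΩ load: 33.42 kΩ.
V_A = 12.9 × 33.42/(33.1 + 33.42) = 6.48 V.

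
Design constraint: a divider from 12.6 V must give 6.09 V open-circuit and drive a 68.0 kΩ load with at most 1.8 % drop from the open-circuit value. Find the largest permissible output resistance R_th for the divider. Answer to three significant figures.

Loading drop = R_th/(R_th + R_L) ≤ 0.0180, so R_th ≤ R_L · ε/(1−ε) = 68.0 kΩ × 0.0180/0.9820 = 1.25 kΩ.
(Any R1, R2 with R2/(R1+R2) = 0.483 and R1‖R2 ≤ 1.25 kΩ will meet the spec.)

R_th ≤ 1.25 kΩ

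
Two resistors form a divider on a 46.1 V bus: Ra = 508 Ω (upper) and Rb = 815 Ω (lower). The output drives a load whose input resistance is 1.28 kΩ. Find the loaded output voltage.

The load sits in parallel with Rb: Rb‖R_L = (815 × 1280) / (815 + 1280) = 497.9 Ω.
V_out = 46.1 × 497.9 / (508 + 497.9) = 46.1 × 497.9/1006 = 22.8 V.
(Unloaded it would have been 28.4 V.)

V_out ≈ 22.8 V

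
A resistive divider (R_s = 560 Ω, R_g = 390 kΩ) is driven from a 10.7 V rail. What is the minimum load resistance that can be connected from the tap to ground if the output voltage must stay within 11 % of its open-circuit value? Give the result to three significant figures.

Output resistance R_th = R_s‖R_g = (560 × 390000)/390600 = 559.2 Ω.
The fractional drop is R_th/(R_th + R_L); requiring this ≤ 0.110 gives R_L ≥ R_th(1/0.110 − 1) = 559.2 × 8.091 = 4.52 kΩ.

R_L(min) ≈ 4.52 kΩ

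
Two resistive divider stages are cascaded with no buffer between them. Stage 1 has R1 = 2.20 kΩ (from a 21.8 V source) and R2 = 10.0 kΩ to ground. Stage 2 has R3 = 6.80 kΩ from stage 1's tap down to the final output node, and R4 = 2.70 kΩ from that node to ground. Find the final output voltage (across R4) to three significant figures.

V_out ≈ 4.27 V

Stage 2 presents R3+R4 = 9.500 kΩ as a load on stage 1's tap.
Stage 1's lower leg becomes R2‖(R3+R4) = 4.872 kΩ, so V_mid = 21.8 × 4.872/7.072 = 15.02 V.
Stage 2 is itself unloaded: V_out = V_mid × R4/(R3+R4) = 15.02 × 2.70/9.500 = 4.27 V.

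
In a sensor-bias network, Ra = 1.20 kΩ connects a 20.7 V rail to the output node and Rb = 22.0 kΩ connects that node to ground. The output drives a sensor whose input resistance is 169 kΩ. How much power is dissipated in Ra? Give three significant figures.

Total resistance from the source is Ra + (Rb‖R_L) = 20.67 kΩ, so I = 20.7/20.67 kΩ = 1.002 mA.
P = I²·Ra = (1.002 mA)² × 1.20 kΩ = 1.20 mW.

P ≈ 1.20 mW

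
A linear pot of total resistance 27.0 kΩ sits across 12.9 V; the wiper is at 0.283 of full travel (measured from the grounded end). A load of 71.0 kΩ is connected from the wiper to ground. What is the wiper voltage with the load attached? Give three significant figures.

V ≈ 3.39 V

The wiper splits the pot into (1−α)R = 19.36 kΩ above and αR = 7.641 kΩ below.
Lower section ‖ load = 6.899 kΩ.
V_wiper = 12.9 × 6.899/(19.36 + 6.899) = 3.39 V.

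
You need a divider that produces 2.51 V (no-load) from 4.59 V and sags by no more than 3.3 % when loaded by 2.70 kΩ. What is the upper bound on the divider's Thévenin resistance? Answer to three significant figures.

R_th ≤ 92.1 Ω

Loading drop = R_th/(R_th + R_L) ≤ 0.0330, so R_th ≤ R_L · ε/(1−ε) = 2.70 kΩ × 0.0330/0.9670 = 92.1 Ω.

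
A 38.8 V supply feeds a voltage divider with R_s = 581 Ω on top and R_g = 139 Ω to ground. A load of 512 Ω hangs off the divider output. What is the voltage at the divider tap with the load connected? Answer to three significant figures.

V_out ≈ 6.14 V

The load sits in parallel with R_g: R_g‖R_L = (139 × 512) / (139 + 512) = 109.3 Ω.
V_out = 38.8 × 109.3 / (581 + 109.3) = 38.8 × 109.3/690.3 = 6.14 V.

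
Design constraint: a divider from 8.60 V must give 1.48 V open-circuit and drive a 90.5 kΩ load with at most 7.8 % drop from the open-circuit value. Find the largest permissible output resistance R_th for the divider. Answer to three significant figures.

R_th ≤ 7.66 kΩ

Loading drop = R_th/(R_th + R_L) ≤ 0.0780, so R_th ≤ R_L · ε/(1−ε) = 90.5 kΩ × 0.0780/0.9220 = 7.66 kΩ.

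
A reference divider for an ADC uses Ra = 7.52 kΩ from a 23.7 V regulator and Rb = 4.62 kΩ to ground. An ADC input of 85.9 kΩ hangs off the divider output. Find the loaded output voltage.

V_out ≈ 8.73 V

The load sits in parallel with Rb: Rb‖R_L = (4.62 × 85.9) / (4.62 + 85.9) = 4.384 kΩ.
V_out = 23.7 × 4.384 / (7.52 + 4.384) = 23.7 × 4.384/11.90 = 8.73 V.
(Unloaded it would have been 9.02 V.)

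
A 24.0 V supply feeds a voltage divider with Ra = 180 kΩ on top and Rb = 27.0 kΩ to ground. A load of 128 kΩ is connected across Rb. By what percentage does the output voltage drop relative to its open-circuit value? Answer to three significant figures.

15.5 %

Unloaded V = 24.0 × 27.0/207.0 = 3.130 V.
Loaded: Rb‖R_L = 22.30 kΩ, giving V = 24.0 × 22.30/202.3 = 2.645 V.
Drop = (3.130 − 2.645) / 3.130 = 15.5 %.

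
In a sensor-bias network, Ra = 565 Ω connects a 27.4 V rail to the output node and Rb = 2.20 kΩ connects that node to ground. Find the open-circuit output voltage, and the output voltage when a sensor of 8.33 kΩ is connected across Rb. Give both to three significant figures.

Unloaded: 21.8 V; loaded: 20.7 V

Open-circuit: V = 27.4 × 2200/(565 + 2200) = 21.8 V.
With the load, Rb becomes Rb‖R_L = 1740 Ω, so V = 27.4 × 1740/2305 = 20.7 V.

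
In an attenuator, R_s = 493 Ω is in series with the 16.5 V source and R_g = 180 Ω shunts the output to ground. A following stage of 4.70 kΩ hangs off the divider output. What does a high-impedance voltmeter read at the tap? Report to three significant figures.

V_out ≈ 4.29 V

The load sits in parallel with R_g: R_g‖R_L = (180 × 4700) / (180 + 4700) = 173.4 Ω.
V_out = 16.5 × 173.4 / (493 + 173.4) = 16.5 × 173.4/666.4 = 4.29 V.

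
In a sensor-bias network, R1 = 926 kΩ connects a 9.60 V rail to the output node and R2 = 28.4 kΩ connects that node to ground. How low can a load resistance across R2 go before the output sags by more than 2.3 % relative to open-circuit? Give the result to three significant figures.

R_L(min) ≈ 1.17 MΩ

Output resistance R_th = R1‖R2 = (926 × 28.4)/954.4 = 27.55 kΩ.
The fractional drop is R_th/(R_th + R_L); requiring this ≤ 0.0230 gives R_L ≥ R_th(1/0.0230 − 1) = 27.55 × 42.48 = 1.17 MΩ.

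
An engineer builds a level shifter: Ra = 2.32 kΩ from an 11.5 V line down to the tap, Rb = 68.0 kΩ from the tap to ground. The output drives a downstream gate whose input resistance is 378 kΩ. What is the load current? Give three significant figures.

I_L ≈ 0.0292 mA

Rb‖R_L = 57.63 kΩ; V_out = 11.5 × 57.63/59.95 = 11.05 V.
I_L = V_out / R_L = 11.05 / 378 kΩ = 0.0292 mA.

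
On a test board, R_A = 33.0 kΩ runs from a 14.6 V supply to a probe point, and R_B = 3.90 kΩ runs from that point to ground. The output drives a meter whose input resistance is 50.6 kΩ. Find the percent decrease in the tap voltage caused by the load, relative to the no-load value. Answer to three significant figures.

6.45 %

The divider's output (Thévenin) resistance is R_A‖R_B = 3.488 kΩ.
Fractional drop under load = R_th/(R_th + R_L) = 3.488 / (3.488 + 50.6) = 0.06448.
So the output falls by 6.45 %.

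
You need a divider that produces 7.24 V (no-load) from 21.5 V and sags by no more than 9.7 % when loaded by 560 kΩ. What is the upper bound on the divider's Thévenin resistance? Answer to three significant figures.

R_th ≤ 60.2 kΩ

Loading drop = R_th/(R_th + R_L) ≤ 0.0970, so R_th ≤ R_L · ε/(1−ε) = 560 kΩ × 0.0970/0.9030 = 60.2 kΩ.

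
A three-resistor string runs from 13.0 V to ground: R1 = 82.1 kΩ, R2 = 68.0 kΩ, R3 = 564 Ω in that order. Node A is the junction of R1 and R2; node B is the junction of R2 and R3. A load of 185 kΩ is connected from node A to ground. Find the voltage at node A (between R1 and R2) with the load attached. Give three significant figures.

V ≈ 4.92 V

Below node A the series string R2+R3 = 68560 Ω sits in parallel with the 185000 Ω load: 50020 Ω.
V_A = 13.0 × 50020/(82100 + 50020) = 4.92 V.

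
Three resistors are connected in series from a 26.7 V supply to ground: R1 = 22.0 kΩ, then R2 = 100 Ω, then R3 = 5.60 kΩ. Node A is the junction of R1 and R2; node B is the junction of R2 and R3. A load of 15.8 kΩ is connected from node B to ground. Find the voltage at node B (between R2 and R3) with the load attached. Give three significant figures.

At node B, R3 is in parallel with the load: R3‖R_L = 4135 Ω.
Below node A the resistance is R2 + (R3‖R_L) = 4235 Ω, so V_A = 26.7 × 4235/26230 = 4.310 V.
Then V_B = V_A × (R3‖R_L)/(R2 + R3‖R_L) = 4.310 × 4135/4235 = 4.21 V.

V ≈ 4.21 V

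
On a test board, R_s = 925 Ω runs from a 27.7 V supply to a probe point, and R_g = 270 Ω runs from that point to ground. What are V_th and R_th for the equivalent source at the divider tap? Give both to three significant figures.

V_th is the open-circuit tap voltage: 27.7 × 270/(925 + 270) = 6.26 V.
With the supply zeroed, R_s and R_g appear in parallel from the tap: R_th = R_s‖R_g = (925 × 270)/1195 = 209 Ω.

V_th = 6.26 V, R_th = 209 Ω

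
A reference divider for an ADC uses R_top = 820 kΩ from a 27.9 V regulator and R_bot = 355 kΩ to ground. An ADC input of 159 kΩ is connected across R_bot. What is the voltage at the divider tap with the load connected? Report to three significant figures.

V_out ≈ 3.30 V

The load sits in parallel with R_bot: R_bot‖R_L = (355 × 159) / (355 + 159) = 109.8 kΩ.
V_out = 27.9 × 109.8 / (820 + 109.8) = 27.9 × 109.8/929.8 = 3.30 V.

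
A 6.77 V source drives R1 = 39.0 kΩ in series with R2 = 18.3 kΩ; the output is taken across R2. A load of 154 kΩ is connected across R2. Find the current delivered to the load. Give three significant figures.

R2‖R_L = 16.36 kΩ; V_out = 6.77 × 16.36/55.36 = 2.000 V.
I_L = V_out / R_L = 2.000 / 154 kΩ = 0.0130 mA.

I_L ≈ 0.0130 mA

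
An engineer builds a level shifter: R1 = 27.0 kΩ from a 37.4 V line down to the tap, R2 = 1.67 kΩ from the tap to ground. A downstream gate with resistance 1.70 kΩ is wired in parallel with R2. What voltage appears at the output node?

V_out ≈ 1.13 V

The load sits in parallel with R2: R2‖R_L = (1.67 × 1.70) / (1.67 + 1.70) = 0.8424 kΩ.
V_out = 37.4 × 0.8424 / (27.0 + 0.8424) = 37.4 × 0.8424/27.84 = 1.13 V.
(Unloaded it would have been 2.18 V.)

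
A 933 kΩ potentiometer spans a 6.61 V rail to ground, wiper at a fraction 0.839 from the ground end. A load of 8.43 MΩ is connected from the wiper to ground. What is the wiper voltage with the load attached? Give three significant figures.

The wiper splits the pot into (1−α)R = 150.2 kΩ above and αR = 782.8 kΩ below.
Lower section ‖ load = 716.3 kΩ.
V_wiper = 6.61 × 716.3/(150.2 + 716.3) = 5.46 V.

V ≈ 5.46 V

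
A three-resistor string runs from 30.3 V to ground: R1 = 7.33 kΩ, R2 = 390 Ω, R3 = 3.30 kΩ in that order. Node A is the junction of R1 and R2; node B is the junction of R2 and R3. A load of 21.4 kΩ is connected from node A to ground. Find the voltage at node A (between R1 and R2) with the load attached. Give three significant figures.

V ≈ 9.10 V

Below node A the series string R2+R3 = 3690 Ω sits in parallel with the 21400 Ω load: 3147 Ω.
V_A = 30.3 × 3147/(7330 + 3147) = 9.10 V.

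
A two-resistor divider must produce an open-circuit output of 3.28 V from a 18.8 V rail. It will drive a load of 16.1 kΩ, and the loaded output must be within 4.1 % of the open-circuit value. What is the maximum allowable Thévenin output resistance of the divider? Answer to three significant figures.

R_th ≤ 688 Ω

Loading drop = R_th/(R_th + R_L) ≤ 0.0410, so R_th ≤ R_L · ε/(1−ε) = 16.1 kΩ × 0.0410/0.9590 = 688 Ω.
(Any R1, R2 with R2/(R1+R2) = 0.174 and R1‖R2 ≤ 688 Ω will meet the spec.)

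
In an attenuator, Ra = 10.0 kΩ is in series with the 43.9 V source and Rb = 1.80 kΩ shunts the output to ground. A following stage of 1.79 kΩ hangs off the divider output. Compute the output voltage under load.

V_out ≈ 3.62 V

The load sits in parallel with Rb: Rb‖R_L = (1.80 × 1.79) / (1.80 + 1.79) = 0.8975 kΩ.
V_out = 43.9 × 0.8975 / (10.0 + 0.8975) = 43.9 × 0.8975/10.90 = 3.62 V.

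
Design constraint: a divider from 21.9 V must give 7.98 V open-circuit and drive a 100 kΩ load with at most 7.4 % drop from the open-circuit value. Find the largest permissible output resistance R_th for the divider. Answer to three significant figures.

R_th ≤ 7.99 kΩ

Loading drop = R_th/(R_th + R_L) ≤ 0.0740, so R_th ≤ R_L · ε/(1−ε) = 100 kΩ × 0.0740/0.9260 = 7.99 kΩ.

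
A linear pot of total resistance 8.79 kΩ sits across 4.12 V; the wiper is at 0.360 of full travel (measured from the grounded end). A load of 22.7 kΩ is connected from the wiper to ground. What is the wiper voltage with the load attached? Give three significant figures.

The wiper splits the pot into (1−α)R = 5.626 kΩ above and αR = 3.164 kΩ below.
Lower section ‖ load = 2.777 kΩ.
V_wiper = 4.12 × 2.777/(5.626 + 2.777) = 1.36 V.

V ≈ 1.36 V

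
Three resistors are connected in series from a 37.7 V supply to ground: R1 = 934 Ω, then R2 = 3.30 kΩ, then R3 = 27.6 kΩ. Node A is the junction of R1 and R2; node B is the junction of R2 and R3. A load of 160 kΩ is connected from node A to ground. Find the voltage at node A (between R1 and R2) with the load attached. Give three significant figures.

V ≈ 36.4 V

Below node A the series string R2+R3 = 30900 Ω sits in parallel with the 160000 Ω load: 25900 Ω.
V_A = 37.7 × 25900/(934 + 25900) = 36.4 V.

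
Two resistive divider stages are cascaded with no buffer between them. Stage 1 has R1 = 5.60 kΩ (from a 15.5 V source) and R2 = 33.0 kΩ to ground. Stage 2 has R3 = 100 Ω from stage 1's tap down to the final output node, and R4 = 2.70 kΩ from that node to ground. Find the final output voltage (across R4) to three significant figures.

Stage 2 presents R3+R4 = 2800 Ω as a load on stage 1's tap.
Stage 1's lower leg becomes R2‖(R3+R4) = 2581 Ω, so V_mid = 15.5 × 2581/8181 = 4.890 V.
Stage 2 is itself unloaded: V_out = V_mid × R4/(R3+R4) = 4.890 × 2700/2800 = 4.72 V.

V_out ≈ 4.72 V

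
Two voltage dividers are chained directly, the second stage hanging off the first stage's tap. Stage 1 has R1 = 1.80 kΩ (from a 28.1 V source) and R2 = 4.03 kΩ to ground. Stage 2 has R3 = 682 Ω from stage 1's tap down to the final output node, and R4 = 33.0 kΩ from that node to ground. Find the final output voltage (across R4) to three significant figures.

Stage 2 presents R3+R4 = 33680 Ω as a load on stage 1's tap.
Stage 1's lower leg becomes R2‖(R3+R4) = 3599 Ω, so V_mid = 28.1 × 3599/5399 = 18.73 V.
Stage 2 is itself unloaded: V_out = V_mid × R4/(R3+R4) = 18.73 × 33000/33680 = 18.4 V.

V_out ≈ 18.4 V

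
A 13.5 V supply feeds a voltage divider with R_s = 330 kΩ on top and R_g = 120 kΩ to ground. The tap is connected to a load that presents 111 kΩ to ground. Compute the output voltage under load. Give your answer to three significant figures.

V_out ≈ 2.01 V

The load sits in parallel with R_g: R_g‖R_L = (120 × 111) / (120 + 111) = 57.66 kΩ.
V_out = 13.5 × 57.66 / (330 + 57.66) = 13.5 × 57.66/387.7 = 2.01 V.
(Unloaded it would have been 3.60 V.)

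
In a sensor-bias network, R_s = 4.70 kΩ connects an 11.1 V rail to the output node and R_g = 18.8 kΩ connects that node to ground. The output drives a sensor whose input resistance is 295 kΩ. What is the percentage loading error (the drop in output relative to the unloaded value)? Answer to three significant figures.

The divider's output (Thévenin) resistance is R_s‖R_g = 3.760 kΩ.
Fractional drop under load = R_th/(R_th + R_L) = 3.760 / (3.760 + 295) = 0.01259.
So the output falls by 1.26 %.

1.26 %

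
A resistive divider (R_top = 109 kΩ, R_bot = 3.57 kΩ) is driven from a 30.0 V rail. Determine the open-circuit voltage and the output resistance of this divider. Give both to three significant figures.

V_th = 0.951 V, R_th = 3.46 kΩ

V_th is the open-circuit tap voltage: 30.0 × 3.57/(109 + 3.57) = 0.951 V.
With the supply zeroed, R_top and R_bot appear in parallel from the tap: R_th = R_top‖R_bot = (109 × 3.57)/112.6 = 3.46 kΩ.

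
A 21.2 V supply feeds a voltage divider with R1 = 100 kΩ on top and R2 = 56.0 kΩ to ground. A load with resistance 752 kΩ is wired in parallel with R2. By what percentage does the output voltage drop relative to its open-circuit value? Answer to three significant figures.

The divider's output (Thévenin) resistance is R1‖R2 = 35.90 kΩ.
Fractional drop under load = R_th/(R_th + R_L) = 35.90 / (35.90 + 752) = 0.04556.
So the output falls by 4.56 %.

4.56 %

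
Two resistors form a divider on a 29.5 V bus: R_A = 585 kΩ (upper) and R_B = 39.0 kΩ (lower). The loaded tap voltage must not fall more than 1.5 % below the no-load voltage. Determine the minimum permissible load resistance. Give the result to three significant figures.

Output resistance R_th = R_A‖R_B = (585 × 39.0)/624.0 = 36.56 kΩ.
The fractional drop is R_th/(R_th + R_L); requiring this ≤ 0.0150 gives R_L ≥ R_th(1/0.0150 − 1) = 36.56 × 65.67 = 2.40 MΩ.

R_L(min) ≈ 2.40 MΩ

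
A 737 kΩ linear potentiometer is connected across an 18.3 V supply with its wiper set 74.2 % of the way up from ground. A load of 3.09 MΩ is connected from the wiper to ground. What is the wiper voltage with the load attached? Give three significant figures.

The wiper splits the pot into (1−α)R = 190.1 kΩ above and αR = 546.9 kΩ below.
Lower section ‖ load = 464.6 kΩ.
V_wiper = 18.3 × 464.6/(190.1 + 464.6) = 13.0 V.

V ≈ 13.0 V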